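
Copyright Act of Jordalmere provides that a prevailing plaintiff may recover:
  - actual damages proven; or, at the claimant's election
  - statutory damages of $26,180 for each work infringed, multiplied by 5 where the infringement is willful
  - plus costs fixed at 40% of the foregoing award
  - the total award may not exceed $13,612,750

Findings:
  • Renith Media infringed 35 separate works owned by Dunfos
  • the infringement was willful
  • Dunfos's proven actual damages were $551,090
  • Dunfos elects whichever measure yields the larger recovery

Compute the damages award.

Statutory damages: 35 × $26,180 = $916,300
Multiplied by 5: 5 × $916,300 = $4,581,500
Greater of actual damages ($551,090) or enhanced statutory damages ($4,581,500): $4,581,500
Costs: 40% of $4,581,500 = $1,832,600
Award plus costs: $4,581,500 + $1,832,600 = $6,414,100
Cap at $13,612,750: $6,414,100 is within the cap, no reduction.

Award: $6,414,100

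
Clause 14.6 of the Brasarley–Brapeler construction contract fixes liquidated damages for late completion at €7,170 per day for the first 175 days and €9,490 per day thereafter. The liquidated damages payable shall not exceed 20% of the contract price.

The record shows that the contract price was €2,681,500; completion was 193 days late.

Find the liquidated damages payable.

First 175 days: 175 × €7,170 = €1,254,750
Remaining days: (193 − 175) × €9,490 = €170,820
Accrued per-day damages: €1,254,750 + €170,820 = €1,425,570
Cap: 20% of €2,681,500 = €536,300
Cap at €536,300: €1,425,570 exceeds the cap → €536,300

€536,300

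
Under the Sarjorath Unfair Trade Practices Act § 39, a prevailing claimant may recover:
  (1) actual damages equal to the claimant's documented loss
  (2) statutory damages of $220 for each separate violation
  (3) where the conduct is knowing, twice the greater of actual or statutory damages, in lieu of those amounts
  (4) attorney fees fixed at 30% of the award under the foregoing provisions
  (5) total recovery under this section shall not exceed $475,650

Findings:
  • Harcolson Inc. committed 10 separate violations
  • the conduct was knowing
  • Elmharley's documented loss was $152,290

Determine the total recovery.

$395,954

Statutory damages: 10 × $220 = $2,200
Greater of actual damages ($152,290) or statutory damages ($2,200): $152,290
Doubled: 2 × $152,290 = $304,580
Attorney fees: 30% of $304,580 = $91,374
Total before cap: $304,580 + $91,374 = $395,954
Cap at $475,650: $395,954 is within the cap, no reduction.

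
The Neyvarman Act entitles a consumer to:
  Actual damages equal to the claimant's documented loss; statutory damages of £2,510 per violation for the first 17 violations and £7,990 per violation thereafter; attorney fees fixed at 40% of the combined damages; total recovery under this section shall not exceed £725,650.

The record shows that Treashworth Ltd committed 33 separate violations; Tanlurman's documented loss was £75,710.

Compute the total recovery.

Total recovery: £344,708

First 17 violations: 17 × £2,510 = £42,670
Remaining violations: (33 − 17) × £7,990 = £127,840
Statutory damages: £42,670 + £127,840 = £170,510
Combined damages: £75,710 + £170,510 = £246,220
Attorney fees: 40% of £246,220 = £98,488
Total before cap: £246,220 + £98,488 = £344,708
Cap at £725,650: £344,708 is within the cap, no reduction.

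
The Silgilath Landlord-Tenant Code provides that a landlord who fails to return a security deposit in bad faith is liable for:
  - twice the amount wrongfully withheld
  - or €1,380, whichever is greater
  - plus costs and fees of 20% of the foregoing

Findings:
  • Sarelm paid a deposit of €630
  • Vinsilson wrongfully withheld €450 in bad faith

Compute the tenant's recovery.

Doubled: 2 × €450 = €900
Minimum €1,380: €900 is below the minimum → €1,380
Costs and fees: 20% of €1,380 = €276
Total recovery: €1,380 + €276 = €1,656

€1,656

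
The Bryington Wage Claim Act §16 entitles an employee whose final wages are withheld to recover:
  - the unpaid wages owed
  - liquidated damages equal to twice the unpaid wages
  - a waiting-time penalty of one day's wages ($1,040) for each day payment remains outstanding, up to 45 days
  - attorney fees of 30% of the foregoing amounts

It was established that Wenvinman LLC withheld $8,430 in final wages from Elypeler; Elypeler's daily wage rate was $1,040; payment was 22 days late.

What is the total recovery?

$62,621

Doubled: 2 × $8,430 = $16,860
Penalty days: min(22, 45) = 22
Waiting-time penalty: 22 × $1,040 = $22,880
Subtotal: $8,430 + $16,860 + $22,880 = $48,170
Attorney fees: 30% of $48,170 = $14,451
Total award: $48,170 + $14,451 = $62,621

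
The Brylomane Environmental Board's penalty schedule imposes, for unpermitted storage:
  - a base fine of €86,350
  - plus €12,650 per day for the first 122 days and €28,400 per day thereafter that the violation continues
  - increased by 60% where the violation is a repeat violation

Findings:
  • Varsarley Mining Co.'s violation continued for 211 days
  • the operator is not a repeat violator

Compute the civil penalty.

Civil penalty: €4,157,250

First 122 days: 122 × €12,650 = €1,543,300
Remaining days: (211 − 122) × €28,400 = €2,527,600
Per-day component: €1,543,300 + €2,527,600 = €4,070,900
Base plus per-day: €86,350 + €4,070,900 = €4,157,250
The operator is not a repeat violator: no 60% increase.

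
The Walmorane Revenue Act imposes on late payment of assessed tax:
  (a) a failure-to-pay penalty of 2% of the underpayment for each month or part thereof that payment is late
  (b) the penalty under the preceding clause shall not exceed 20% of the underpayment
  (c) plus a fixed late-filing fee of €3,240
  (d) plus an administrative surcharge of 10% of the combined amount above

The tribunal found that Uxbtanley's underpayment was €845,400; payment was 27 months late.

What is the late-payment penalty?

€189,552

Accrued rate: 2% × 27 = 54%, capped at 20% → 20%
Failure-to-pay penalty: 20% of €845,400 = €169,080
Penalty before surcharge: €169,080 + €3,240 = €172,320
Administrative surcharge: 10% of €172,320 = €17,232
Total penalty: €172,320 + €17,232 = €189,552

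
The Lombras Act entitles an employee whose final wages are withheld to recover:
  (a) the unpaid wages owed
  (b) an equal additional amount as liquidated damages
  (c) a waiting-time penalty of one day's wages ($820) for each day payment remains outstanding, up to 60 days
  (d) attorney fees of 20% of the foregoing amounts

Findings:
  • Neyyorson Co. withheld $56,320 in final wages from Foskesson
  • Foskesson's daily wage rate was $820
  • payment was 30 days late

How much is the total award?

Liquidated damages (equal amount): $56,320
Penalty days: min(30, 60) = 30
Waiting-time penalty: 30 × $820 = $24,600
Subtotal: $56,320 + $56,320 + $24,600 = $137,240
Attorney fees: 20% of $137,240 = $27,448
Total award: $137,240 + $27,448 = $164,688

Total award: $164,688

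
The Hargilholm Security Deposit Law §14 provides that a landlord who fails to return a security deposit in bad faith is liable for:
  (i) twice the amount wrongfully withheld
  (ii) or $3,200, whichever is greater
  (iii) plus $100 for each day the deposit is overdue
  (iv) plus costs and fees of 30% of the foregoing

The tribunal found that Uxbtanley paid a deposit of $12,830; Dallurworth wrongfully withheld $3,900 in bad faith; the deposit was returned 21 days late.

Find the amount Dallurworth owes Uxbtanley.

Doubled: 2 × $3,900 = $7,800
Minimum $3,200: $7,800 meets the minimum, no increase.
Late-return penalty: 21 × $100 = $2,100
Damages plus late penalty: $7,800 + $2,100 = $9,900
Costs and fees: 30% of $9,900 = $2,970
Total recovery: $9,900 + $2,970 = $12,870

$12,870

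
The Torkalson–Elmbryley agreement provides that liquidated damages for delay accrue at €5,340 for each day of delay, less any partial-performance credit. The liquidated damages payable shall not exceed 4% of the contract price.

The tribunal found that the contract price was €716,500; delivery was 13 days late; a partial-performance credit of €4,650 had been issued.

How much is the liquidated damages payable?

Per-day damages: 13 × €5,340 = €69,420
Less partial-performance credit: €69,420 − €4,650 = €64,770
Cap: 4% of €716,500 = €28,660
Cap at €28,660: €64,770 exceeds the cap → €28,660

€28,660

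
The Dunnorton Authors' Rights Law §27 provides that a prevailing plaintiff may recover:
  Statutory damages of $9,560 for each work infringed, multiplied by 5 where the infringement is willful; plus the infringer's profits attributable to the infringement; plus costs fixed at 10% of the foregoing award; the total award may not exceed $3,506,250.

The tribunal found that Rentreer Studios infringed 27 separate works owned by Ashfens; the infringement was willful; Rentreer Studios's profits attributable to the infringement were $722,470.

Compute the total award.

Statutory damages: 27 × $9,560 = $258,120
Multiplied by 5: 5 × $258,120 = $1,290,600
Combined award: $1,290,600 + $722,470 = $2,013,070
Costs: 10% of $2,013,070 = $201,307
Award plus costs: $2,013,070 + $201,307 = $2,214,377
Cap at $3,506,250: $2,214,377 is within the cap, no reduction.

$2,214,377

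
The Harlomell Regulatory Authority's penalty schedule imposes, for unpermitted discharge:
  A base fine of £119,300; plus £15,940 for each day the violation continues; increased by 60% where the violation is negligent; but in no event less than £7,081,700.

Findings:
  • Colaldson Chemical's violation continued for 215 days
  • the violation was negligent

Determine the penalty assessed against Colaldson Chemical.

Per-day component: 215 × £15,940 = £3,427,100
Base plus per-day: £119,300 + £3,427,100 = £3,546,400
Enhancement: 60% of £3,546,400 = £2,127,840
Enhanced fine: £3,546,400 + £2,127,840 = £5,674,240
Minimum £7,081,700: £5,674,240 is below the minimum → £7,081,700

£7,081,700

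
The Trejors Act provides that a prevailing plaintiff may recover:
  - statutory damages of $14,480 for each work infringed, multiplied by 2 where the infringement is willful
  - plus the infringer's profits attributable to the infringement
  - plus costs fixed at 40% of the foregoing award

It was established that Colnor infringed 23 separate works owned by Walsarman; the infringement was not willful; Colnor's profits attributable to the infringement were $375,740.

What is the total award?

$992,292

Statutory damages: 23 × $14,480 = $333,040
Infringement not willful: no ×2 enhancement.
Combined award: $333,040 + $375,740 = $708,780
Costs: 40% of $708,780 = $283,512
Award plus costs: $708,780 + $283,512 = $992,292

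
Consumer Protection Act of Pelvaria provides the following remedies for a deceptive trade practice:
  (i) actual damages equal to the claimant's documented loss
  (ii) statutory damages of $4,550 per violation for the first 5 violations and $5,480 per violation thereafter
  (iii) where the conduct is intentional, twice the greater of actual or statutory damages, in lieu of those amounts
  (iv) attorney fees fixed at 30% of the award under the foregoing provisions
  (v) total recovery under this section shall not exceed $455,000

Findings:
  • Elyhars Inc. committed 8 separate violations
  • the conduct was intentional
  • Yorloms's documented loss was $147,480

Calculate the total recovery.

First 5 violations: 5 × $4,550 = $22,750
Remaining violations: (8 − 5) × $5,480 = $16,440
Statutory damages: $22,750 + $16,440 = $39,190
Greater of actual damages ($147,480) or statutory damages ($39,190): $147,480
Doubled: 2 × $147,480 = $294,960
Attorney fees: 30% of $294,960 = $88,488
Total before cap: $294,960 + $88,488 = $383,448
Cap at $455,000: $383,448 is within the cap, no reduction.

$383,448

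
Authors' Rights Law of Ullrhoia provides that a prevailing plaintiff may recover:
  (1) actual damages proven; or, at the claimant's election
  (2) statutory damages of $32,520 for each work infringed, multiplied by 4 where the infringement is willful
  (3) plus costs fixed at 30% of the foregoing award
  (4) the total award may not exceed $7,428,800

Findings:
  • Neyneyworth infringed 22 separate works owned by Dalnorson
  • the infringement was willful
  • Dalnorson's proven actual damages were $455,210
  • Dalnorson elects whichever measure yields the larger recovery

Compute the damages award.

Award: $3,720,288

Statutory damages: 22 × $32,520 = $715,440
Multiplied by 4: 4 × $715,440 = $2,861,760
Greater of actual damages ($455,210) or enhanced statutory damages ($2,861,760): $2,861,760
Costs: 30% of $2,861,760 = $858,528
Award plus costs: $2,861,760 + $858,528 = $3,720,288
Cap at $7,428,800: $3,720,288 is within the cap, no reduction.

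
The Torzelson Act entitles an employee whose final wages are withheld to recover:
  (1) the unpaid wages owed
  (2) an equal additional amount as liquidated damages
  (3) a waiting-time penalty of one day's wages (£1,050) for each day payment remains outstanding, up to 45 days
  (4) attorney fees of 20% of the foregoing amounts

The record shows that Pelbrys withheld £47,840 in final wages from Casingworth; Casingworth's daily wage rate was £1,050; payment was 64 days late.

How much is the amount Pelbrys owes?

Liquidated damages (equal amount): £47,840
Penalty days: min(64, 45) = 45
Waiting-time penalty: 45 × £1,050 = £47,250
Subtotal: £47,840 + £47,840 + £47,250 = £142,930
Attorney fees: 20% of £142,930 = £28,586
Total award: £142,930 + £28,586 = £171,516

Total award: £171,516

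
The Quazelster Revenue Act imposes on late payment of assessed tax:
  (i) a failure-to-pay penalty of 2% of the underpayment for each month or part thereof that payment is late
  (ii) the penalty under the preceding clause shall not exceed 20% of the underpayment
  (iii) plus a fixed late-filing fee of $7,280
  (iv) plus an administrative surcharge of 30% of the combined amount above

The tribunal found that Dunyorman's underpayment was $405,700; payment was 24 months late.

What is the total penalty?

$114,946

Accrued rate: 2% × 24 = 48%, capped at 20% → 20%
Failure-to-pay penalty: 20% of $405,700 = $81,140
Penalty before surcharge: $81,140 + $7,280 = $88,420
Administrative surcharge: 30% of $88,420 = $26,526
Total penalty: $88,420 + $26,526 = $114,946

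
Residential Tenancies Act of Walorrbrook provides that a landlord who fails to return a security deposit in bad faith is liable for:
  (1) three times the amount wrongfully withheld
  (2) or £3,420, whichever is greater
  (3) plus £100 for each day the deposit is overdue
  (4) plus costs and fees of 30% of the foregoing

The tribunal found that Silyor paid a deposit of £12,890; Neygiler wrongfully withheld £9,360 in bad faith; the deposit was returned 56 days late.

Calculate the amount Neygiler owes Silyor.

Trebled: 3 × £9,360 = £28,080
Minimum £3,420: £28,080 meets the minimum, no increase.
Late-return penalty: 56 × £100 = £5,600
Damages plus late penalty: £28,080 + £5,600 = £33,680
Costs and fees: 30% of £33,680 = £10,104
Total recovery: £33,680 + £10,104 = £43,784

£43,784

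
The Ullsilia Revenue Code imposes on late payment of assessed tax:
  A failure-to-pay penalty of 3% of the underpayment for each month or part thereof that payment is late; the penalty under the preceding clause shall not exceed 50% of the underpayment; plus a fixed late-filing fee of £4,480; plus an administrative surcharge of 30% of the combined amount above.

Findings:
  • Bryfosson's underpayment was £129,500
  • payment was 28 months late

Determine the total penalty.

Accrued rate: 3% × 28 = 84%, capped at 50% → 50%
Failure-to-pay penalty: 50% of £129,500 = £64,750
Penalty before surcharge: £64,750 + £4,480 = £69,230
Administrative surcharge: 30% of £69,230 = £20,769
Total penalty: £69,230 + £20,769 = £89,999

£89,999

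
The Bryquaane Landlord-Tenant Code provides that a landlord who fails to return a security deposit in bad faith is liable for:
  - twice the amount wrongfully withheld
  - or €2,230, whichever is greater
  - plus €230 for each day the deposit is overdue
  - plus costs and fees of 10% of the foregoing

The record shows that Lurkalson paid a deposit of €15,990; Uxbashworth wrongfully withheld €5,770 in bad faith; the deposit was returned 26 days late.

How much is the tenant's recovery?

€19,272

Doubled: 2 × €5,770 = €11,540
Minimum €2,230: €11,540 meets the minimum, no increase.
Late-return penalty: 26 × €230 = €5,980
Damages plus late penalty: €11,540 + €5,980 = €17,520
Costs and fees: 10% of €17,520 = €1,752
Total recovery: €17,520 + €1,752 = €19,272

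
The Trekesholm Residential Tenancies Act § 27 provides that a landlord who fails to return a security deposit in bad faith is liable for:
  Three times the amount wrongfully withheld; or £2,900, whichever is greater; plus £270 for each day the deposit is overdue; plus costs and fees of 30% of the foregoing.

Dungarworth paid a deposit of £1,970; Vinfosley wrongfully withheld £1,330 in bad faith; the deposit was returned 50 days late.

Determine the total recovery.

Trebled: 3 × £1,330 = £3,990
Minimum £2,900: £3,990 meets the minimum, no increase.
Late-return penalty: 50 × £270 = £13,500
Damages plus late penalty: £3,990 + £13,500 = £17,490
Costs and fees: 30% of £17,490 = £5,247
Total recovery: £17,490 + £5,247 = £22,737

Recovery: £22,737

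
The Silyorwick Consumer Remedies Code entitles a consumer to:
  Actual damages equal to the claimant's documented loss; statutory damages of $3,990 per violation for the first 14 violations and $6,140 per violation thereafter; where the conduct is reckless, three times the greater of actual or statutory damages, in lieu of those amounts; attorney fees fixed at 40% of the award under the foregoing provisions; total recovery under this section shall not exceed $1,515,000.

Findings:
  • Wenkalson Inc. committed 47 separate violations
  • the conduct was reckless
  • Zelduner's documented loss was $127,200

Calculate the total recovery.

First 14 violations: 14 × $3,990 = $55,860
Remaining violations: (47 − 14) × $6,140 = $202,620
Statutory damages: $55,860 + $202,620 = $258,480
Greater of actual damages ($127,200) or statutory damages ($258,480): $258,480
Trebled: 3 × $258,480 = $775,440
Attorney fees: 40% of $775,440 = $310,176
Total before cap: $775,440 + $310,176 = $1,085,616
Cap at $1,515,000: $1,085,616 is within the cap, no reduction.

$1,085,616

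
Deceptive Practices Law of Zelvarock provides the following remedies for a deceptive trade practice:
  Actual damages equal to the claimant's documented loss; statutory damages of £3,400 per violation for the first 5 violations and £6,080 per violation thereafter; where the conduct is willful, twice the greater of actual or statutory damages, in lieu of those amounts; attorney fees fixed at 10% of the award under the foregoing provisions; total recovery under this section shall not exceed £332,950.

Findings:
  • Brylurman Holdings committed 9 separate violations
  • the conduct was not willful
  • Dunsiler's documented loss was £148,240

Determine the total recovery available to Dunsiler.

First 5 violations: 5 × £3,400 = £17,000
Remaining violations: (9 − 5) × £6,080 = £24,320
Statutory damages: £17,000 + £24,320 = £41,320
Conduct not willful: the in-lieu enhancement does not apply.
Actual plus statutory damages: £148,240 + £41,320 = £189,560
Attorney fees: 10% of £189,560 = £18,956
Total before cap: £189,560 + £18,956 = £208,516
Cap at £332,950: £208,516 is within the cap, no reduction.

£208,516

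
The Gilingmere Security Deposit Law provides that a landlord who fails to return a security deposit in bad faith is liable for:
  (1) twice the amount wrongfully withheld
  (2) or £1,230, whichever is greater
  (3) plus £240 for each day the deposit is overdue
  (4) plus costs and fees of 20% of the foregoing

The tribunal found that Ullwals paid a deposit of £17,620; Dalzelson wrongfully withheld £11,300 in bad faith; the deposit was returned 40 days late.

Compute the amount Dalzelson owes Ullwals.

Doubled: 2 × £11,300 = £22,600
Minimum £1,230: £22,600 meets the minimum, no increase.
Late-return penalty: 40 × £240 = £9,600
Damages plus late penalty: £22,600 + £9,600 = £32,200
Costs and fees: 20% of £32,200 = £6,440
Total recovery: £32,200 + £6,440 = £38,640

£38,640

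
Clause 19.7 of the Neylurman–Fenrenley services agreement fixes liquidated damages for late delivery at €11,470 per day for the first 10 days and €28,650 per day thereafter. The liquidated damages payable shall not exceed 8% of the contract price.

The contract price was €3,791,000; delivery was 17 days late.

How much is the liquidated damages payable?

First 10 days: 10 × €11,470 = €114,700
Remaining days: (17 − 10) × €28,650 = €200,550
Accrued per-day damages: €114,700 + €200,550 = €315,250
Cap: 8% of €3,791,000 = €303,280
Cap at €303,280: €315,250 exceeds the cap → €303,280

€303,280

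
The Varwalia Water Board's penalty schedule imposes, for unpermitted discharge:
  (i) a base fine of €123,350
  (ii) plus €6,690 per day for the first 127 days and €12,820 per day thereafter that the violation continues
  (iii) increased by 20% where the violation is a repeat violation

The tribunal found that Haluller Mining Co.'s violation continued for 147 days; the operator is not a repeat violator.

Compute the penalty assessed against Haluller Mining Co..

First 127 days: 127 × €6,690 = €849,630
Remaining days: (147 − 127) × €12,820 = €256,400
Per-day component: €849,630 + €256,400 = €1,106,030
Base plus per-day: €123,350 + €1,106,030 = €1,229,380
The operator is not a repeat violator: no 20% increase.

€1,229,380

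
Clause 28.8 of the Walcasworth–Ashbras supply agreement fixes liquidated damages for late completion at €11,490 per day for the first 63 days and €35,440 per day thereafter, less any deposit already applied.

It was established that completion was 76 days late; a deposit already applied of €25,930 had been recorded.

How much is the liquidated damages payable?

First 63 days: 63 × €11,490 = €723,870
Remaining days: (76 − 63) × €35,440 = €460,720
Accrued per-day damages: €723,870 + €460,720 = €1,184,590
Less deposit already applied: €1,184,590 − €25,930 = €1,158,660

Liquidated damages: €1,158,660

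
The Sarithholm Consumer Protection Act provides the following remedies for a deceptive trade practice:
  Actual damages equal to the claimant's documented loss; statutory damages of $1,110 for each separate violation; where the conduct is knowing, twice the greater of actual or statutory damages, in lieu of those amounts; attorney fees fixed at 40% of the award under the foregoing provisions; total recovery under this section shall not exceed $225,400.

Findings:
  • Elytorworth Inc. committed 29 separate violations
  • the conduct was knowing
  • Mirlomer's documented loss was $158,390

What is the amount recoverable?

$225,400

Statutory damages: 29 × $1,110 = $32,190
Greater of actual damages ($158,390) or statutory damages ($32,190): $158,390
Doubled: 2 × $158,390 = $316,780
Attorney fees: 40% of $316,780 = $126,712
Total before cap: $316,780 + $126,712 = $443,492
Cap at $225,400: $443,492 exceeds the cap → $225,400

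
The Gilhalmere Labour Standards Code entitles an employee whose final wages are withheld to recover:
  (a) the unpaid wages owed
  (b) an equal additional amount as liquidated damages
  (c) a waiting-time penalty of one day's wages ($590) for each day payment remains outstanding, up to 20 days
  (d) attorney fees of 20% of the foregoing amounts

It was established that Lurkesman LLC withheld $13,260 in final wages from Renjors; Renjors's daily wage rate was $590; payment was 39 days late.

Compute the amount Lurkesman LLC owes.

$45,984

Liquidated damages (equal amount): $13,260
Penalty days: min(39, 20) = 20
Waiting-time penalty: 20 × $590 = $11,800
Subtotal: $13,260 + $13,260 + $11,800 = $38,320
Attorney fees: 20% of $38,320 = $7,664
Total award: $38,320 + $7,664 = $45,984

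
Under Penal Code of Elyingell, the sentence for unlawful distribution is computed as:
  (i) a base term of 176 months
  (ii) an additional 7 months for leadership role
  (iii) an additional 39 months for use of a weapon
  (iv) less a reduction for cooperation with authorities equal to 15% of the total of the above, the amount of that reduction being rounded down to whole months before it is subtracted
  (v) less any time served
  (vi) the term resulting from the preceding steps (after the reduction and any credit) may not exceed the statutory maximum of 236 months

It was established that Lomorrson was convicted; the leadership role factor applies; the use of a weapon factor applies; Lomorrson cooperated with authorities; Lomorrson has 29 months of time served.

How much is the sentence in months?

160 months

Leadership role enhancement: +7 months
Use of a weapon enhancement: +39 months
Adjusted term: 176 months + 7 months + 39 months = 222 months
Cooperation with authorities reduction: 15% of 222 months = 33 months (rounded down)
After reduction: 222 − 33 = 189 months
Less time served: 189 months − 29 months = 160 months
Cap at 236 months: 160 months is within the cap, no reduction.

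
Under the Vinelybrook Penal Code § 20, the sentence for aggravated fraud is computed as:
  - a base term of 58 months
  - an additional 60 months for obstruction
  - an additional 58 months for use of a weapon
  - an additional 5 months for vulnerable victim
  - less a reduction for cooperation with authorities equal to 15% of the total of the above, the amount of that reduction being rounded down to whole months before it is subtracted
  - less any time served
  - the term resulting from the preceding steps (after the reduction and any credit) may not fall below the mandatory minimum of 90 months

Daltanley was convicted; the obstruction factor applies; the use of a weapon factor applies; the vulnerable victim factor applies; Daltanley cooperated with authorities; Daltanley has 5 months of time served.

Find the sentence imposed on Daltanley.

Obstruction enhancement: +60 months
Use of a weapon enhancement: +58 months
Vulnerable victim enhancement: +5 months
Adjusted term: 58 months + 60 months + 58 months + 5 months = 181 months
Cooperation with authorities reduction: 15% of 181 months = 27 months (rounded down)
After reduction: 181 − 27 = 154 months
Less time served: 154 months − 5 months = 149 months
Minimum 90 months: 149 months meets the minimum, no increase.

149 months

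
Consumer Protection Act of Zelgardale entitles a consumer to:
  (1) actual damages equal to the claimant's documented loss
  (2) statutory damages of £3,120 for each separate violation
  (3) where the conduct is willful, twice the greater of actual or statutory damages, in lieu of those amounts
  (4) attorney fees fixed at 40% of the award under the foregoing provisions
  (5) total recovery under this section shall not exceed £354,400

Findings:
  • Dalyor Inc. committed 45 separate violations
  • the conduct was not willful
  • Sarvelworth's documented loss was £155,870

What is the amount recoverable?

Statutory damages: 45 × £3,120 = £140,400
Conduct not willful: the in-lieu enhancement does not apply.
Actual plus statutory damages: £155,870 + £140,400 = £296,270
Attorney fees: 40% of £296,270 = £118,508
Total before cap: £296,270 + £118,508 = £414,778
Cap at £354,400: £414,778 exceeds the cap → £354,400

£354,400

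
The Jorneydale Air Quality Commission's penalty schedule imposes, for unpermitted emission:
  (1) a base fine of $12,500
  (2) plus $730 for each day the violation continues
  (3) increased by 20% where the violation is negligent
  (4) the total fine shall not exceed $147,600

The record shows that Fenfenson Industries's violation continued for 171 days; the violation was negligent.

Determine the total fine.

Per-day component: 171 × $730 = $124,830
Base plus per-day: $12,500 + $124,830 = $137,330
Enhancement: 20% of $137,330 = $27,466
Enhanced fine: $137,330 + $27,466 = $164,796
Cap at $147,600: $164,796 exceeds the cap → $147,600

$147,600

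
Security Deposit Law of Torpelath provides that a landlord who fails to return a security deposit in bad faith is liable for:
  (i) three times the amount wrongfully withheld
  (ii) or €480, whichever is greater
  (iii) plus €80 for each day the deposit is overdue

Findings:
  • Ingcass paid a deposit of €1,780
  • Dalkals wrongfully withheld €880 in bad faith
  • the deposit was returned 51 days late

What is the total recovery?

€6,720

Trebled: 3 × €880 = €2,640
Minimum €480: €2,640 meets the minimum, no increase.
Late-return penalty: 51 × €80 = €4,080
Damages plus late penalty: €2,640 + €4,080 = €6,720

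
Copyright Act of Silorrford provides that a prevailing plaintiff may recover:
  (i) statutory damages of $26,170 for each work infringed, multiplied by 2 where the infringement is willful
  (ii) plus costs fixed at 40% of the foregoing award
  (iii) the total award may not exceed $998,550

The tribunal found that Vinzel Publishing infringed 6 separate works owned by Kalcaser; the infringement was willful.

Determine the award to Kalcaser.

$439,656

Statutory damages: 6 × $26,170 = $157,020
Doubled: 2 × $157,020 = $314,040
Costs: 40% of $314,040 = $125,616
Award plus costs: $314,040 + $125,616 = $439,656
Cap at $998,550: $439,656 is within the cap, no reduction.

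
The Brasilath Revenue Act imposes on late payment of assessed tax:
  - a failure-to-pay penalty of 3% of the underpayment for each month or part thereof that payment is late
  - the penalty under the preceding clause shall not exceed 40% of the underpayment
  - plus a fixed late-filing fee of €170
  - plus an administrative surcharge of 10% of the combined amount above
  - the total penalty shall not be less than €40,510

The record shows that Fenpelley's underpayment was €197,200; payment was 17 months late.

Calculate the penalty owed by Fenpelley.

€86,955

Accrued rate: 3% × 17 = 51%, capped at 40% → 40%
Failure-to-pay penalty: 40% of €197,200 = €78,880
Penalty before surcharge: €78,880 + €170 = €79,050
Administrative surcharge: 10% of €79,050 = €7,905
Total penalty: €79,050 + €7,905 = €86,955
Minimum €40,510: €86,955 meets the minimum, no increase.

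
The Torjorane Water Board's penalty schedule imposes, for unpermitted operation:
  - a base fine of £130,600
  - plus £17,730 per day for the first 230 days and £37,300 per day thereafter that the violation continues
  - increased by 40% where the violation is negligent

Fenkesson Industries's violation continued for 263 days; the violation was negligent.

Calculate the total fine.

First 230 days: 230 × £17,730 = £4,077,900
Remaining days: (263 − 230) × £37,300 = £1,230,900
Per-day component: £4,077,900 + £1,230,900 = £5,308,800
Base plus per-day: £130,600 + £5,308,800 = £5,439,400
Enhancement: 40% of £5,439,400 = £2,175,760
Enhanced fine: £5,439,400 + £2,175,760 = £7,615,160

£7,615,160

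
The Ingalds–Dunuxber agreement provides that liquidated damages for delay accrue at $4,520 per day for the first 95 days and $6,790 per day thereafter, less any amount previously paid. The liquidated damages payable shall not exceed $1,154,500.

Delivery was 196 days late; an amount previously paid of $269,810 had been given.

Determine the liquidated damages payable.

First 95 days: 95 × $4,520 = $429,400
Remaining days: (196 − 95) × $6,790 = $685,790
Accrued per-day damages: $429,400 + $685,790 = $1,115,190
Less amount previously paid: $1,115,190 − $269,810 = $845,380
Cap at $1,154,500: $845,380 is within the cap, no reduction.

$845,380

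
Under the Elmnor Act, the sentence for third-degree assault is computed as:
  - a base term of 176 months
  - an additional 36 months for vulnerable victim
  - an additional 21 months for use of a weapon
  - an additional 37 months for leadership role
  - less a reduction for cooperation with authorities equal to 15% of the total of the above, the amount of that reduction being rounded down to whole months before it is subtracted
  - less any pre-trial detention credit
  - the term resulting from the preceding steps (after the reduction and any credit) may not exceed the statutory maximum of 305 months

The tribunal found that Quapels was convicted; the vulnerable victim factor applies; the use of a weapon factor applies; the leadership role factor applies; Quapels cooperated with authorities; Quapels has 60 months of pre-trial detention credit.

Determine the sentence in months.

170 months

Vulnerable victim enhancement: +36 months
Use of a weapon enhancement: +21 months
Leadership role enhancement: +37 months
Adjusted term: 176 months + 36 months + 21 months + 37 months = 270 months
Cooperation with authorities reduction: 15% of 270 months = 40 months (rounded down)
After reduction: 270 − 40 = 230 months
Less pre-trial detention credit: 230 months − 60 months = 170 months
Cap at 305 months: 170 months is within the cap, no reduction.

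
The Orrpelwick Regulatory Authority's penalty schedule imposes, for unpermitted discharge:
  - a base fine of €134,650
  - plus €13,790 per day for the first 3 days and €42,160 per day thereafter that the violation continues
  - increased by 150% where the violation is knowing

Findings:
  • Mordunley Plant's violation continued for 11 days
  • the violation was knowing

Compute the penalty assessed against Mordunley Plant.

€1,283,250

First 3 days: 3 × €13,790 = €41,370
Remaining days: (11 − 3) × €42,160 = €337,280
Per-day component: €41,370 + €337,280 = €378,650
Base plus per-day: €134,650 + €378,650 = €513,300
Enhancement: 150% of €513,300 = €769,950
Enhanced fine: €513,300 + €769,950 = €1,283,250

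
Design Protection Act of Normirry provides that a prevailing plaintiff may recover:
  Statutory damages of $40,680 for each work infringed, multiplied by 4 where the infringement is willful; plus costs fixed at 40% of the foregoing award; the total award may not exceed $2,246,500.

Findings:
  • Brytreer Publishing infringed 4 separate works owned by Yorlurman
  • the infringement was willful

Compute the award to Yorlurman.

$911,232

Statutory damages: 4 × $40,680 = $162,720
Multiplied by 4: 4 × $162,720 = $650,880
Costs: 40% of $650,880 = $260,352
Award plus costs: $650,880 + $260,352 = $911,232
Cap at $2,246,500: $911,232 is within the cap, no reduction.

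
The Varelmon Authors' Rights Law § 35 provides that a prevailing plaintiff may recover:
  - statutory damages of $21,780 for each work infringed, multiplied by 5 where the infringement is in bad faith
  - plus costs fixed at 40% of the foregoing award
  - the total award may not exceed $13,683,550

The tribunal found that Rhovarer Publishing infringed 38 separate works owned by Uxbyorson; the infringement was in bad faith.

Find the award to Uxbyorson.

Statutory damages: 38 × $21,780 = $827,640
Multiplied by 5: 5 × $827,640 = $4,138,200
Costs: 40% of $4,138,200 = $1,655,280
Award plus costs: $4,138,200 + $1,655,280 = $5,793,480
Cap at $13,683,550: $5,793,480 is within the cap, no reduction.

$5,793,480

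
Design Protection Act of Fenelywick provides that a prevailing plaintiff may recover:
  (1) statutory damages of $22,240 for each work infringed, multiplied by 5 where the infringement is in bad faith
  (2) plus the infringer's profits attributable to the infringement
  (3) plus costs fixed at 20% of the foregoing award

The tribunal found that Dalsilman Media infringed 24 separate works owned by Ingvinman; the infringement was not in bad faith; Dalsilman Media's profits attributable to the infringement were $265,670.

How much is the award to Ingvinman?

$959,316

Statutory damages: 24 × $22,240 = $533,760
Infringement not in bad faith: no ×5 enhancement.
Combined award: $533,760 + $265,670 = $799,430
Costs: 20% of $799,430 = $159,886
Award plus costs: $799,430 + $159,886 = $959,316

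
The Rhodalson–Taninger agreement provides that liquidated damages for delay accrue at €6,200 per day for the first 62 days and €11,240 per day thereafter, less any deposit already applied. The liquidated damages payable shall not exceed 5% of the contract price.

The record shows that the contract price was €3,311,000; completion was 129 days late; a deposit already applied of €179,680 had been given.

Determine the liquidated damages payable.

First 62 days: 62 × €6,200 = €384,400
Remaining days: (129 − 62) × €11,240 = €753,080
Accrued per-day damages: €384,400 + €753,080 = €1,137,480
Less deposit already applied: €1,137,480 − €179,680 = €957,800
Cap: 5% of €3,311,000 = €165,550
Cap at €165,550: €957,800 exceeds the cap → €165,550

€165,550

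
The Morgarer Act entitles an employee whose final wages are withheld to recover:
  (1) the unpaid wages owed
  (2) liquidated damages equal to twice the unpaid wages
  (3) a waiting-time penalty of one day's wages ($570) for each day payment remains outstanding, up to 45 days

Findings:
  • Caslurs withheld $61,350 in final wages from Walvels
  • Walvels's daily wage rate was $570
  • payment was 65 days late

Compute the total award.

$209,700

Doubled: 2 × $61,350 = $122,700
Penalty days: min(65, 45) = 45
Waiting-time penalty: 45 × $570 = $25,650
Total award: $61,350 + $122,700 + $25,650 = $209,700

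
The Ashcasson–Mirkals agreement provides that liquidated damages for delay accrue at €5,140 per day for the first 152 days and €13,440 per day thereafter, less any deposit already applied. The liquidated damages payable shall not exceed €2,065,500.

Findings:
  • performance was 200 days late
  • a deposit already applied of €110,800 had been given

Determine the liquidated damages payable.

€1,315,600

First 152 days: 152 × €5,140 = €781,280
Remaining days: (200 − 152) × €13,440 = €645,120
Accrued per-day damages: €781,280 + €645,120 = €1,426,400
Less deposit already applied: €1,426,400 − €110,800 = €1,315,600
Cap at €2,065,500: €1,315,600 is within the cap, no reduction.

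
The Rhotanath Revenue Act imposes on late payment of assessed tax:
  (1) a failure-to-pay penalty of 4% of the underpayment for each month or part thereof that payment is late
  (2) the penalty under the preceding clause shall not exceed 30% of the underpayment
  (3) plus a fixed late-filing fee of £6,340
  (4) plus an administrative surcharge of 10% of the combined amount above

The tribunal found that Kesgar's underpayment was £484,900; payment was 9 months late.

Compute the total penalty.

Accrued rate: 4% × 9 = 36%, capped at 30% → 30%
Failure-to-pay penalty: 30% of £484,900 = £145,470
Penalty before surcharge: £145,470 + £6,340 = £151,810
Administrative surcharge: 10% of £151,810 = £15,181
Total penalty: £151,810 + £15,181 = £166,991

£166,991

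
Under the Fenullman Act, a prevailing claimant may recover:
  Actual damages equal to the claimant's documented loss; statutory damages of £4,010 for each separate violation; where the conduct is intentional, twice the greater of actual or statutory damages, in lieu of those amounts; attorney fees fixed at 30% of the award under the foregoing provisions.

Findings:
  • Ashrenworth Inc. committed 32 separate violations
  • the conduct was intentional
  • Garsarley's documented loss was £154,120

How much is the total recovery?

Statutory damages: 32 × £4,010 = £128,320
Greater of actual damages (£154,120) or statutory damages (£128,320): £154,120
Doubled: 2 × £154,120 = £308,240
Attorney fees: 30% of £308,240 = £92,472
Total recovery: £308,240 + £92,472 = £400,712

£400,712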